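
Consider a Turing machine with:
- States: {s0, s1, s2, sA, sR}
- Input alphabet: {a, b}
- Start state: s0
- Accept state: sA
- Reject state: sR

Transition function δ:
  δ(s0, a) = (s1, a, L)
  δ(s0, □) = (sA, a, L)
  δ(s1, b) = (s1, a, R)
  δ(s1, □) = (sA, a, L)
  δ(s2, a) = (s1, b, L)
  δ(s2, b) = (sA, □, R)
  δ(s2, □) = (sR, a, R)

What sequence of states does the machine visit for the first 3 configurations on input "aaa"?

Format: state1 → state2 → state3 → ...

Execution trace:
Initial: [s0]aaa
Step 1: δ(s0, a) = (s1, a, L) → [s1]□aaa
Step 2: δ(s1, □) = (sA, a, L) → [sA]□aaaa

The machine reaches the accept state sA and halts.

State sequence: s0 → s1 → sA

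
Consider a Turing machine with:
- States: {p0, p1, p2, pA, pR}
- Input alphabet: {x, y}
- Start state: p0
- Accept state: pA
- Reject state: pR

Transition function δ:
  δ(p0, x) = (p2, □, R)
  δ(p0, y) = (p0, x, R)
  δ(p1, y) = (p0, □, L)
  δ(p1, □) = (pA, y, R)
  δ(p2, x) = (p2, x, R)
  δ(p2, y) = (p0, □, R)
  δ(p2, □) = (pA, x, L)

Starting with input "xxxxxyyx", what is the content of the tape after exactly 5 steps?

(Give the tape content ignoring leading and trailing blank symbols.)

Execution trace:
Initial: [p0]xxxxxyyx
Step 1: δ(p0, x) = (p2, □, R) → □[p2]xxxxyyx
Step 2: δ(p2, x) = (p2, x, R) → □x[p2]xxxyyx
Step 3: δ(p2, x) = (p2, x, R) → □xx[p2]xxyyx
Step 4: δ(p2, x) = (p2, x, R) → □xxx[p2]xyyx
Step 5: δ(p2, x) = (p2, x, R) → □xxxx[p2]yyx

After 5 steps, the tape (ignoring leading/trailing blanks) is: xxxxyyx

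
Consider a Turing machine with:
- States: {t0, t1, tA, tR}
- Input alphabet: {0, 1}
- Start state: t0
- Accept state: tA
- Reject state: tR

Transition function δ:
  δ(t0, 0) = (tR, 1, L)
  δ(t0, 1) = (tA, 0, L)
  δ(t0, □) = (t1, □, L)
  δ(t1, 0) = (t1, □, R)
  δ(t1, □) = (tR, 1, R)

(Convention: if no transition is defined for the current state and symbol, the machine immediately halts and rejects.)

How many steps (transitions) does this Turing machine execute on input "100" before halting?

Execution trace:
Initial: [t0]100
Step 1: δ(t0, 1) = (tA, 0, L) → [tA]□000

The machine reaches the accept state tA and halts.

The machine executed 1 step before halting.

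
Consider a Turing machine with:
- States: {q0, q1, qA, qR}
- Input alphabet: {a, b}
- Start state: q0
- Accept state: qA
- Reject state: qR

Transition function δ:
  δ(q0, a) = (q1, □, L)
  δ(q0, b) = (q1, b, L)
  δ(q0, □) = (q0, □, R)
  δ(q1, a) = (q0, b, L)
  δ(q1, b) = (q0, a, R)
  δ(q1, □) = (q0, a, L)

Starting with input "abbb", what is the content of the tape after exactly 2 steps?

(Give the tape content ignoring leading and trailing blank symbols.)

Execution trace:
Initial: [q0]abbb
Step 1: δ(q0, a) = (q1, □, L) → [q1]□□bbb
Step 2: δ(q1, □) = (q0, a, L) → [q0]□a□bbb

After 2 steps, the tape (ignoring leading/trailing blanks) is: a□bbb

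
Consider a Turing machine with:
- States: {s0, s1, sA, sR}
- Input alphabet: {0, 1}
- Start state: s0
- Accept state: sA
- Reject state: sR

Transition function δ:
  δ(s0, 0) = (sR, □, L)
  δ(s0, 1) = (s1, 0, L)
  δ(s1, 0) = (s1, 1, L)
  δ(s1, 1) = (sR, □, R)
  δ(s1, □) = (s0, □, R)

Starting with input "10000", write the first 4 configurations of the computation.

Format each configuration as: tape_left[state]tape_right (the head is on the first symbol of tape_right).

Transitions applied:
Step 1: δ(s0, 1) = (s1, 0, L)
Step 2: δ(s1, □) = (s0, □, R)
Step 3: δ(s0, 0) = (sR, □, L)

The first 4 configurations are:
[s0]10000 ⊢ [s1]□00000 ⊢ □[s0]00000 ⊢ [sR]□□0000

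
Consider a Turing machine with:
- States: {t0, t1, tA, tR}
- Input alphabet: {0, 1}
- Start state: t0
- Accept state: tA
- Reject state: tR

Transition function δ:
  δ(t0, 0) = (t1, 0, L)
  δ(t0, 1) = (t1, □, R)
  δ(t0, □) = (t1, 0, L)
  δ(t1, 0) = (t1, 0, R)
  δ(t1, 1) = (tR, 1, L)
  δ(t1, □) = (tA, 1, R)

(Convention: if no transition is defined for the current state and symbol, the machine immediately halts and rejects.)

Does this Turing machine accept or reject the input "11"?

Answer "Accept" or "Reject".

Execution trace:
Initial: [t0]11
Step 1: δ(t0, 1) = (t1, □, R) → □[t1]1
Step 2: δ(t1, 1) = (tR, 1, L) → [tR]□1

The machine reaches the reject state tR and halts.

Answer: Reject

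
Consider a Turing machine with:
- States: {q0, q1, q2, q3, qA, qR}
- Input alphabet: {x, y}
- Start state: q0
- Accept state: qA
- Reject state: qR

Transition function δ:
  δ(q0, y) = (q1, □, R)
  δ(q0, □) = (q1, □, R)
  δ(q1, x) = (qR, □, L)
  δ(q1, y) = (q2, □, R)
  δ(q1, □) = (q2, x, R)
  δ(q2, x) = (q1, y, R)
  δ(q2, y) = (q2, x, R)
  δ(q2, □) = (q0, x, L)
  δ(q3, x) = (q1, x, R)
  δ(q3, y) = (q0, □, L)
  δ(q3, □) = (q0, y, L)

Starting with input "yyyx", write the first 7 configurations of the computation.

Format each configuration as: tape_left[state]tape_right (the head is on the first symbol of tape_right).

Transitions applied:
Step 1: δ(q0, y) = (q1, □, R)
Step 2: δ(q1, y) = (q2, □, R)
Step 3: δ(q2, y) = (q2, x, R)
Step 4: δ(q2, x) = (q1, y, R)
Step 5: δ(q1, □) = (q2, x, R)
Step 6: δ(q2, □) = (q0, x, L)

The first 7 configurations are:
[q0]yyyx ⊢ □[q1]yyx ⊢ □□[q2]yx ⊢ □□x[q2]x ⊢ □□xy[q1]□ ⊢ □□xyx[q2]□ ⊢ □□xy[q0]xx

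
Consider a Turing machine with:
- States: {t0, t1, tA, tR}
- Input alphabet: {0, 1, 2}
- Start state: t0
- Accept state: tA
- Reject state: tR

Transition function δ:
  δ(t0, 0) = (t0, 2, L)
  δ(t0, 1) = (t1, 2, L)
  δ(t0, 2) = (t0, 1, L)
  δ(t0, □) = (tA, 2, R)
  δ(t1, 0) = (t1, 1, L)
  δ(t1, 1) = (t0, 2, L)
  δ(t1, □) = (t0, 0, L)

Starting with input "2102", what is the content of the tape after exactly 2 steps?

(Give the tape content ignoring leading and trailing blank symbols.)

Execution trace:
Initial: [t0]2102
Step 1: δ(t0, 2) = (t0, 1, L) → [t0]□1102
Step 2: δ(t0, □) = (tA, 2, R) → 2[tA]1102

The machine reaches the accept state tA and halts.

After 2 steps, the tape (ignoring leading/trailing blanks) is: 21102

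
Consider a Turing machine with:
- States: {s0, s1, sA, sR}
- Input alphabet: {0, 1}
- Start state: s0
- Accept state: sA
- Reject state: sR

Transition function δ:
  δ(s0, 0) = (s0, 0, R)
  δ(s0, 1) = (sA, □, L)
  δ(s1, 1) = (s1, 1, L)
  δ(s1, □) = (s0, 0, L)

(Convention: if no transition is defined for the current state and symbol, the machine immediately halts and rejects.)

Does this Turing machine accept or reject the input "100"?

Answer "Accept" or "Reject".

Execution trace:
Initial: [s0]100
Step 1: δ(s0, 1) = (sA, □, L) → [sA]□□00

The machine reaches the accept state sA and halts.

Answer: Accept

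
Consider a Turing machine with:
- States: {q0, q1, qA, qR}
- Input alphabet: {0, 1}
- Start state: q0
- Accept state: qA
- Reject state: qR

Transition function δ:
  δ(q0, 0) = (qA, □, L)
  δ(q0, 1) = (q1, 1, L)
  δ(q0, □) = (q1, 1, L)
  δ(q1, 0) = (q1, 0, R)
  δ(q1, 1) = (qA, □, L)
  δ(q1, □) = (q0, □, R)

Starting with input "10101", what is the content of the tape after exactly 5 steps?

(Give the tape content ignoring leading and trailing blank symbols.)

Execution trace:
Initial: [q0]10101
Step 1: δ(q0, 1) = (q1, 1, L) → [q1]□10101
Step 2: δ(q1, □) = (q0, □, R) → □[q0]10101
Step 3: δ(q0, 1) = (q1, 1, L) → [q1]□10101
Step 4: δ(q1, □) = (q0, □, R) → □[q0]10101
Step 5: δ(q0, 1) = (q1, 1, L) → [q1]□10101

After 5 steps, the tape (ignoring leading/trailing blanks) is: 10101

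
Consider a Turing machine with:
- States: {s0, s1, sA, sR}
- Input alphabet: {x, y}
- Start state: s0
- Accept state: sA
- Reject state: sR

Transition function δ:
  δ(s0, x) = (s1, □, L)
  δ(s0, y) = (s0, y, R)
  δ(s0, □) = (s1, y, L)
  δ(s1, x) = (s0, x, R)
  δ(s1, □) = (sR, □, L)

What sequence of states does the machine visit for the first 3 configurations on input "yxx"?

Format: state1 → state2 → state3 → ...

Execution trace:
Initial: [s0]yxx
Step 1: δ(s0, y) = (s0, y, R) → y[s0]xx
Step 2: δ(s0, x) = (s1, □, L) → [s1]y□x

No transition is defined for δ(s1, y). By convention the machine halts and rejects.

State sequence: s0 → s0 → s1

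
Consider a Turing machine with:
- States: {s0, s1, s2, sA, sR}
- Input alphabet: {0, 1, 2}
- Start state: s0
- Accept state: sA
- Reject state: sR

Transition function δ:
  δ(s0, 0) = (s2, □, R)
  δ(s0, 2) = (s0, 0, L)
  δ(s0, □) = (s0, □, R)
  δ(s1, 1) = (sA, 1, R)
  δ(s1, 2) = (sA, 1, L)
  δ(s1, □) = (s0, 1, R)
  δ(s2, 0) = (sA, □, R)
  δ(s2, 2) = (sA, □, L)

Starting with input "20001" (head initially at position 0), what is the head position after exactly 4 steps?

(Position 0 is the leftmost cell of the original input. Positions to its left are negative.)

Execution trace (head position shown):
Step 0: [s0]20001  (head at position 0)
Step 1: move left → [s0]□00001  (head at position -1)
Step 2: move right → □[s0]00001  (head at position 0)
Step 3: move right → □□[s2]0001  (head at position 1)
Step 4: move right → □□□[sA]001  (head at position 2)

After 4 steps, the head is at position 2.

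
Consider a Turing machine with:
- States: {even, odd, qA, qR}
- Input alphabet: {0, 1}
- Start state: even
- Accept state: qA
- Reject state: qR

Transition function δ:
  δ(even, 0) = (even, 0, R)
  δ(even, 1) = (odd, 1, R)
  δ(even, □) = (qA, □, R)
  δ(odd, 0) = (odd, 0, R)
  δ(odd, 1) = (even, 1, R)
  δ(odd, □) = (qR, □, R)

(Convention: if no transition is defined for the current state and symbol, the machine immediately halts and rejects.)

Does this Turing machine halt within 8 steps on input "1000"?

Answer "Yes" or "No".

Execution trace:
Initial: [even]1000
Step 1: δ(even, 1) = (odd, 1, R) → 1[odd]000
Step 2: δ(odd, 0) = (odd, 0, R) → 10[odd]00
Step 3: δ(odd, 0) = (odd, 0, R) → 100[odd]0
Step 4: δ(odd, 0) = (odd, 0, R) → 1000[odd]□
Step 5: δ(odd, □) = (qR, □, R) → 1000□[qR]□

The machine reaches the reject state qR and halts.
The machine halted after 5 steps (within the 8-step bound).

Answer: Yes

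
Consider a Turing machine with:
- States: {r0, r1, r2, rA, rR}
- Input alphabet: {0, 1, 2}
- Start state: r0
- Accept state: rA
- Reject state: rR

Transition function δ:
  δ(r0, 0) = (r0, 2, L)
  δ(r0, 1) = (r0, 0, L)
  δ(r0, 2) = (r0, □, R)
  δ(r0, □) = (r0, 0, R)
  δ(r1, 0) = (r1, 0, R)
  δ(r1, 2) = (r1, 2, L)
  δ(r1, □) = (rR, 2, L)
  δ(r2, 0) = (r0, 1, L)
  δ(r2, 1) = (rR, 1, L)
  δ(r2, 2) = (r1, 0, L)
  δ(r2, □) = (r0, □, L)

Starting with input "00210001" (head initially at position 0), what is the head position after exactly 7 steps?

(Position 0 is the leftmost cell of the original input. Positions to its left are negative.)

Execution trace (head position shown):
Step 0: [r0]00210001  (head at position 0)
Step 1: move left → [r0]□20210001  (head at position -1)
Step 2: move right → 0[r0]20210001  (head at position 0)
Step 3: move right → 0□[r0]0210001  (head at position 1)
Step 4: move left → 0[r0]□2210001  (head at position 0)
Step 5: move right → 00[r0]2210001  (head at position 1)
Step 6: move right → 00□[r0]210001  (head at position 2)
Step 7: move right → 00□□[r0]10001  (head at position 3)

After 7 steps, the head is at position 3.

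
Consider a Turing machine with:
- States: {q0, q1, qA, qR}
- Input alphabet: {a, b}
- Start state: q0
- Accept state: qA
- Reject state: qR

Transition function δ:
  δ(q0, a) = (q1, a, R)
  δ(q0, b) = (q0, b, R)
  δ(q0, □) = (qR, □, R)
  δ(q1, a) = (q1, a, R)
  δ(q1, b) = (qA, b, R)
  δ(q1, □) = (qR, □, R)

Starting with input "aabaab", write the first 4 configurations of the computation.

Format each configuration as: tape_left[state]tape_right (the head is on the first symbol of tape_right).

Transitions applied:
Step 1: δ(q0, a) = (q1, a, R)
Step 2: δ(q1, a) = (q1, a, R)
Step 3: δ(q1, b) = (qA, b, R)

The first 4 configurations are:
[q0]aabaab ⊢ a[q1]abaab ⊢ aa[q1]baab ⊢ aab[qA]aab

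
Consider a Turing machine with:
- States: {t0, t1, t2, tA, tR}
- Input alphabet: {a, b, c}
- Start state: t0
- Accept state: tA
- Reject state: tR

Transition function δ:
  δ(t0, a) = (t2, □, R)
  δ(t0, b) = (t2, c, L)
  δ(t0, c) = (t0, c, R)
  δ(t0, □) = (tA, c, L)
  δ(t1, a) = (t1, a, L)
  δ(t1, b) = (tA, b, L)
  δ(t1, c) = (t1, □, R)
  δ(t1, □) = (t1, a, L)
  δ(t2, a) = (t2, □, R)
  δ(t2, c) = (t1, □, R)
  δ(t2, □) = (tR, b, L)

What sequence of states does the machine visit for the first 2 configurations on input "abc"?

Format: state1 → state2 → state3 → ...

Execution trace:
Initial: [t0]abc
Step 1: δ(t0, a) = (t2, □, R) → □[t2]bc

No transition is defined for δ(t2, b). By convention the machine halts and rejects.

State sequence: t0 → t2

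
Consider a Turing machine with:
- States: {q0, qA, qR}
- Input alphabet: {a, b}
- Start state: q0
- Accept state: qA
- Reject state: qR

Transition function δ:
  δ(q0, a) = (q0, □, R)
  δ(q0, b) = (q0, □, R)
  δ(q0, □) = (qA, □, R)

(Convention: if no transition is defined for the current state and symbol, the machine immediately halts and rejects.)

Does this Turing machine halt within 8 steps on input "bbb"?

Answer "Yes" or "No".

Execution trace:
Initial: [q0]bbb
Step 1: δ(q0, b) = (q0, □, R) → □[q0]bb
Step 2: δ(q0, b) = (q0, □, R) → □□[q0]b
Step 3: δ(q0, b) = (q0, □, R) → □□□[q0]□
Step 4: δ(q0, □) = (qA, □, R) → □□□□[qA]□

The machine reaches the accept state qA and halts.
The machine halted after 4 steps (within the 8-step bound).

Answer: Yes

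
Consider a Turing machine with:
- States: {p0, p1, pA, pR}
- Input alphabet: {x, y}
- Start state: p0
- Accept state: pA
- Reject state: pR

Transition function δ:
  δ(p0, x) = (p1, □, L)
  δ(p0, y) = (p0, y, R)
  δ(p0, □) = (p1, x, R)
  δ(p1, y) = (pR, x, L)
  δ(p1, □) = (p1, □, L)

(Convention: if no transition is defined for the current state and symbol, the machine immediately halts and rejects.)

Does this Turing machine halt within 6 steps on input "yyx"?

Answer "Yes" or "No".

Execution trace:
Initial: [p0]yyx
Step 1: δ(p0, y) = (p0, y, R) → y[p0]yx
Step 2: δ(p0, y) = (p0, y, R) → yy[p0]x
Step 3: δ(p0, x) = (p1, □, L) → y[p1]y□
Step 4: δ(p1, y) = (pR, x, L) → [pR]yx□

The machine reaches the reject state pR and halts.
The machine halted after 4 steps (within the 6-step bound).

Answer: Yes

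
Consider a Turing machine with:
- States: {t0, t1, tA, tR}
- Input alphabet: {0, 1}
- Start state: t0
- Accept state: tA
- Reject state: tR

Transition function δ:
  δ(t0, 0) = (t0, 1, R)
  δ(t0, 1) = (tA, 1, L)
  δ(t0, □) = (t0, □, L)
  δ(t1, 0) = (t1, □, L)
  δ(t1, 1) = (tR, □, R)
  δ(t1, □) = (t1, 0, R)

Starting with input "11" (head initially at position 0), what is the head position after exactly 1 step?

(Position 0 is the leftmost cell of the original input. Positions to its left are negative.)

Execution trace (head position shown):
Step 0: [t0]11  (head at position 0)
Step 1: move left → [tA]□11  (head at position -1)

After 1 step, the head is at position -1.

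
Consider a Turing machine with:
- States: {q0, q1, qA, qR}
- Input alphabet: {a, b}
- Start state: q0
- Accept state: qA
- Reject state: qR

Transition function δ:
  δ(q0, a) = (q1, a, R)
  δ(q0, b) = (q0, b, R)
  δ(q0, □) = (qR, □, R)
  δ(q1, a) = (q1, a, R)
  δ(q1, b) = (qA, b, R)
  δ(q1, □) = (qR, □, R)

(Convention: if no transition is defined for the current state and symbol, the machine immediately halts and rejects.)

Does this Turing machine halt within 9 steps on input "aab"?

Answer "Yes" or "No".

Execution trace:
Initial: [q0]aab
Step 1: δ(q0, a) = (q1, a, R) → a[q1]ab
Step 2: δ(q1, a) = (q1, a, R) → aa[q1]b
Step 3: δ(q1, b) = (qA, b, R) → aab[qA]□

The machine reaches the accept state qA and halts.
The machine halted after 3 steps (within the 9-step bound).

Answer: Yes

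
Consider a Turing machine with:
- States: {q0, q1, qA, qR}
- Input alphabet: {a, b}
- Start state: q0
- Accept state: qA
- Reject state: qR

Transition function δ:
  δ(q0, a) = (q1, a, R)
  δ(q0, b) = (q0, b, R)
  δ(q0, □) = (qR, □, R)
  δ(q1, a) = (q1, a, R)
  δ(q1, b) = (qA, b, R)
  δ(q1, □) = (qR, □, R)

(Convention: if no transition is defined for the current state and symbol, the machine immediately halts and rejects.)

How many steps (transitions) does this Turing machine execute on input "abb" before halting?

Execution trace:
Initial: [q0]abb
Step 1: δ(q0, a) = (q1, a, R) → a[q1]bb
Step 2: δ(q1, b) = (qA, b, R) → ab[qA]b

The machine reaches the accept state qA and halts.

The machine executed 2 steps before halting.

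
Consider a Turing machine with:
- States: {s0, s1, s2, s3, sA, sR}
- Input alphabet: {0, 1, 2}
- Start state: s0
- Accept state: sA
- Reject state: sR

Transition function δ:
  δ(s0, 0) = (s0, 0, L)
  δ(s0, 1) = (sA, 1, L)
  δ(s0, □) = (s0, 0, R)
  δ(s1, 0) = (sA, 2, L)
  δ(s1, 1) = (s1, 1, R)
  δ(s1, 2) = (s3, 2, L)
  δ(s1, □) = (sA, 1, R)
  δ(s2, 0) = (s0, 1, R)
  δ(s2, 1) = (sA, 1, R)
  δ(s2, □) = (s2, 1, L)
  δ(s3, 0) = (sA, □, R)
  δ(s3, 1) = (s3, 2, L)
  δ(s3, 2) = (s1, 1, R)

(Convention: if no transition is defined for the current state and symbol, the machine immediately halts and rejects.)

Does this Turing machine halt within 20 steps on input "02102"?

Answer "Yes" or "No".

Execution trace:
Initial: [s0]02102
Step 1: δ(s0, 0) = (s0, 0, L) → [s0]□02102
Step 2: δ(s0, □) = (s0, 0, R) → 0[s0]02102
Step 3: δ(s0, 0) = (s0, 0, L) → [s0]002102
Step 4: δ(s0, 0) = (s0, 0, L) → [s0]□002102
Step 5: δ(s0, □) = (s0, 0, R) → 0[s0]002102
Step 6: δ(s0, 0) = (s0, 0, L) → [s0]0002102
Step 7: δ(s0, 0) = (s0, 0, L) → [s0]□0002102
Step 8: δ(s0, □) = (s0, 0, R) → 0[s0]0002102
Step 9: δ(s0, 0) = (s0, 0, L) → [s0]00002102
Step 10: δ(s0, 0) = (s0, 0, L) → [s0]□00002102
Step 11: δ(s0, □) = (s0, 0, R) → 0[s0]00002102
Step 12: δ(s0, 0) = (s0, 0, L) → [s0]000002102
Step 13: δ(s0, 0) = (s0, 0, L) → [s0]□000002102
Step 14: δ(s0, □) = (s0, 0, R) → 0[s0]000002102
Step 15: δ(s0, 0) = (s0, 0, L) → [s0]0000002102
Step 16: δ(s0, 0) = (s0, 0, L) → [s0]□0000002102
Step 17: δ(s0, □) = (s0, 0, R) → 0[s0]0000002102
Step 18: δ(s0, 0) = (s0, 0, L) → [s0]00000002102
Step 19: δ(s0, 0) = (s0, 0, L) → [s0]□00000002102
Step 20: δ(s0, □) = (s0, 0, R) → 0[s0]00000002102

The machine has not reached a halting state after 20 steps.
The machine did not halt within the 20-step bound.

Answer: No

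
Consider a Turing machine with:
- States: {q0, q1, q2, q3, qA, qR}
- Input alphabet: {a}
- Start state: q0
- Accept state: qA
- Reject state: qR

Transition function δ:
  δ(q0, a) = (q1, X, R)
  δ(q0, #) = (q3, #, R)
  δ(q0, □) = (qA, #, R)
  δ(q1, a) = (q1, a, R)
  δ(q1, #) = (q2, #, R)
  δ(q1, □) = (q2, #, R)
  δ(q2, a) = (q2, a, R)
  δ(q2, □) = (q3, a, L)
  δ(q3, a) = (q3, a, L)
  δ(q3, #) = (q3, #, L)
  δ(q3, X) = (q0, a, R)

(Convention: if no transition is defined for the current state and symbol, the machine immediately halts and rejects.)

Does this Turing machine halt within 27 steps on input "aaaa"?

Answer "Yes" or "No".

Execution trace:
Initial: [q0]aaaa
Step 1: δ(q0, a) = (q1, X, R) → X[q1]aaa
Step 2: δ(q1, a) = (q1, a, R) → Xa[q1]aa
Step 3: δ(q1, a) = (q1, a, R) → Xaa[q1]a
Step 4: δ(q1, a) = (q1, a, R) → Xaaa[q1]□
Step 5: δ(q1, □) = (q2, #, R) → Xaaa#[q2]□
Step 6: δ(q2, □) = (q3, a, L) → Xaaa[q3]#a
Step 7: δ(q3, #) = (q3, #, L) → Xaa[q3]a#a
Step 8: δ(q3, a) = (q3, a, L) → Xa[q3]aa#a
Step 9: δ(q3, a) = (q3, a, L) → X[q3]aaa#a
Step 10: δ(q3, a) = (q3, a, L) → [q3]Xaaa#a
Step 11: δ(q3, X) = (q0, a, R) → a[q0]aaa#a
Step 12: δ(q0, a) = (q1, X, R) → aX[q1]aa#a
Step 13: δ(q1, a) = (q1, a, R) → aXa[q1]a#a
Step 14: δ(q1, a) = (q1, a, R) → aXaa[q1]#a
Step 15: δ(q1, #) = (q2, #, R) → aXaa#[q2]a
Step 16: δ(q2, a) = (q2, a, R) → aXaa#a[q2]□
Step 17: δ(q2, □) = (q3, a, L) → aXaa#[q3]aa
Step 18: δ(q3, a) = (q3, a, L) → aXaa[q3]#aa
Step 19: δ(q3, #) = (q3, #, L) → aXa[q3]a#aa
Step 20: δ(q3, a) = (q3, a, L) → aX[q3]aa#aa
Step 21: δ(q3, a) = (q3, a, L) → a[q3]Xaa#aa
Step 22: δ(q3, X) = (q0, a, R) → aa[q0]aa#aa
Step 23: δ(q0, a) = (q1, X, R) → aaX[q1]a#aa
Step 24: δ(q1, a) = (q1, a, R) → aaXa[q1]#aa
Step 25: δ(q1, #) = (q2, #, R) → aaXa#[q2]aa
Step 26: δ(q2, a) = (q2, a, R) → aaXa#a[q2]a
Step 27: δ(q2, a) = (q2, a, R) → aaXa#aa[q2]□

The machine has not reached a halting state after 27 steps.
The machine did not halt within the 27-step bound.

Answer: No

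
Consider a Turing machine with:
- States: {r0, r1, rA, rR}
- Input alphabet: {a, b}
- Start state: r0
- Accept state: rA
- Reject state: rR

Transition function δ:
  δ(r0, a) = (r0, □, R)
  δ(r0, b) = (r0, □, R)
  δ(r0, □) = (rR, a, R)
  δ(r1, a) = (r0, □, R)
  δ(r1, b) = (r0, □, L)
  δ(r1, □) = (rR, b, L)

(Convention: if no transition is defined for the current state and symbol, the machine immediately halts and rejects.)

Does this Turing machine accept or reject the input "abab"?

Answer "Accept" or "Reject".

Execution trace:
Initial: [r0]abab
Step 1: δ(r0, a) = (r0, □, R) → □[r0]bab
Step 2: δ(r0, b) = (r0, □, R) → □□[r0]ab
Step 3: δ(r0, a) = (r0, □, R) → □□□[r0]b
Step 4: δ(r0, b) = (r0, □, R) → □□□□[r0]□
Step 5: δ(r0, □) = (rR, a, R) → □□□□a[rR]□

The machine reaches the reject state rR and halts.

Answer: Reject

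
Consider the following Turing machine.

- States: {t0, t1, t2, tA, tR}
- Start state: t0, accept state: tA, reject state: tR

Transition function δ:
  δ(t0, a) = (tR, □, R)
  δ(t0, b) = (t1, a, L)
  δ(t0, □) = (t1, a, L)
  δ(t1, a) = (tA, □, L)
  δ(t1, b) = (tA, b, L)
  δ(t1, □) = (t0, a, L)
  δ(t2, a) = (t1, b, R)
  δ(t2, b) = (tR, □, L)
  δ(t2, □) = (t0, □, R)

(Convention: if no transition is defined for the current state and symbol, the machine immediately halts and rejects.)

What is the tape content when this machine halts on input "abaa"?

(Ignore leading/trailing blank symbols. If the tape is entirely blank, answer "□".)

Execution trace:
Initial: [t0]abaa
Step 1: δ(t0, a) = (tR, □, R) → □[tR]baa

The machine reaches the reject state tR and halts.

Final tape (ignoring leading/trailing blanks): baa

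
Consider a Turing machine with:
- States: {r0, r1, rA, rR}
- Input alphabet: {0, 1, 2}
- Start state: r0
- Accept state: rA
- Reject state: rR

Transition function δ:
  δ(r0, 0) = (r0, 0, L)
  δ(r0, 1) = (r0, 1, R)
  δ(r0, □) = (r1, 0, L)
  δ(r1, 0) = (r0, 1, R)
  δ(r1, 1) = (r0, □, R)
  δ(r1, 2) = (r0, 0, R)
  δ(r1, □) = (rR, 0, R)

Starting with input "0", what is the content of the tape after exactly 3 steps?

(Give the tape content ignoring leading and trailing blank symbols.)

Execution trace:
Initial: [r0]0
Step 1: δ(r0, 0) = (r0, 0, L) → [r0]□0
Step 2: δ(r0, □) = (r1, 0, L) → [r1]□00
Step 3: δ(r1, □) = (rR, 0, R) → 0[rR]00

The machine reaches the reject state rR and halts.

After 3 steps, the tape (ignoring leading/trailing blanks) is: 000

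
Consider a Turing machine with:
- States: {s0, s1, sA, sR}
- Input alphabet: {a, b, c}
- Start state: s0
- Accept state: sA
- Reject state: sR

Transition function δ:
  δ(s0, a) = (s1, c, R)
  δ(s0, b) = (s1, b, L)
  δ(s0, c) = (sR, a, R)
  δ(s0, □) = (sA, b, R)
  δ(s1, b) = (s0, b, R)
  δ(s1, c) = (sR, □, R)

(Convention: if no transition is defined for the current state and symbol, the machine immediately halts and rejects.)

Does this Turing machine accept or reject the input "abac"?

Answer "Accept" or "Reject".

Execution trace:
Initial: [s0]abac
Step 1: δ(s0, a) = (s1, c, R) → c[s1]bac
Step 2: δ(s1, b) = (s0, b, R) → cb[s0]ac
Step 3: δ(s0, a) = (s1, c, R) → cbc[s1]c
Step 4: δ(s1, c) = (sR, □, R) → cbc□[sR]□

The machine reaches the reject state sR and halts.

Answer: Reject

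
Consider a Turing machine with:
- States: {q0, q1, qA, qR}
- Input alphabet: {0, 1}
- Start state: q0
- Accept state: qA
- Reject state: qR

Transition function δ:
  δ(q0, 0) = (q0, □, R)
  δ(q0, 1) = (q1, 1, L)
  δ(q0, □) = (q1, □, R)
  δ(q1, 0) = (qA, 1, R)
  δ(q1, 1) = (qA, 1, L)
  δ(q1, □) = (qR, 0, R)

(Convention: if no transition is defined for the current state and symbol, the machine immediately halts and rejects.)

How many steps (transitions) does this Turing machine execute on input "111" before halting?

Execution trace:
Initial: [q0]111
Step 1: δ(q0, 1) = (q1, 1, L) → [q1]□111
Step 2: δ(q1, □) = (qR, 0, R) → 0[qR]111

The machine reaches the reject state qR and halts.

The machine executed 2 steps before halting.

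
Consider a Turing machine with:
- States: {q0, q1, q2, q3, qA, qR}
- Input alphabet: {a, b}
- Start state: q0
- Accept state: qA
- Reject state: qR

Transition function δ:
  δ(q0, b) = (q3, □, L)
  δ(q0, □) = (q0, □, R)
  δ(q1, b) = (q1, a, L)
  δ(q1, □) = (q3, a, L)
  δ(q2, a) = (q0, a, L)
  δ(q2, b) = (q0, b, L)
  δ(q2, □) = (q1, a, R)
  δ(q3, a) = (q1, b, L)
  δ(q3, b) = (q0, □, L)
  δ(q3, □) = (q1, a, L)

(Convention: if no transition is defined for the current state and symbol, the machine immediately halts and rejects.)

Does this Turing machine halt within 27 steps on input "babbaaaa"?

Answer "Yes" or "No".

Execution trace:
Initial: [q0]babbaaaa
Step 1: δ(q0, b) = (q3, □, L) → [q3]□□abbaaaa
Step 2: δ(q3, □) = (q1, a, L) → [q1]□a□abbaaaa
Step 3: δ(q1, □) = (q3, a, L) → [q3]□aa□abbaaaa
Step 4: δ(q3, □) = (q1, a, L) → [q1]□aaa□abbaaaa
Step 5: δ(q1, □) = (q3, a, L) → [q3]□aaaa□abbaaaa
Step 6: δ(q3, □) = (q1, a, L) → [q1]□aaaaa□abbaaaa
Step 7: δ(q1, □) = (q3, a, L) → [q3]□aaaaaa□abbaaaa
Step 8: δ(q3, □) = (q1, a, L) → [q1]□aaaaaaa□abbaaaa
Step 9: δ(q1, □) = (q3, a, L) → [q3]□aaaaaaaa□abbaaaa
Step 10: δ(q3, □) = (q1, a, L) → [q1]□aaaaaaaaa□abbaaaa
Step 11: δ(q1, □) = (q3, a, L) → [q3]□aaaaaaaaaa□abbaaaa
Step 12: δ(q3, □) = (q1, a, L) → [q1]□aaaaaaaaaaa□abbaaaa
Step 13: δ(q1, □) = (q3, a, L) → [q3]□aaaaaaaaaaaa□abbaaaa
Step 14: δ(q3, □) = (q1, a, L) → [q1]□aaaaaaaaaaaaa□abbaaaa
Step 15: δ(q1, □) = (q3, a, L) → [q3]□aaaaaaaaaaaaaa□abbaaaa
Step 16: δ(q3, □) = (q1, a, L) → [q1]□aaaaaaaaaaaaaaa□abbaaaa
Step 17: δ(q1, □) = (q3, a, L) → [q3]□aaaaaaaaaaaaaaaa□abbaaaa
Step 18: δ(q3, □) = (q1, a, L) → [q1]□aaaaaaaaaaaaaaaaa□abbaaaa
Step 19: δ(q1, □) = (q3, a, L) → [q3]□aaaaaaaaaaaaaaaaaa□abbaaaa
Step 20: δ(q3, □) = (q1, a, L) → [q1]□aaaaaaaaaaaaaaaaaaa□abbaaaa
Step 21: δ(q1, □) = (q3, a, L) → [q3]□aaaaaaaaaaaaaaaaaaaa□abbaaaa
Step 22: δ(q3, □) = (q1, a, L) → [q1]□aaaaaaaaaaaaaaaaaaaaa□abbaaaa
Step 23: δ(q1, □) = (q3, a, L) → [q3]□aaaaaaaaaaaaaaaaaaaaaa□abbaaaa
Step 24: δ(q3, □) = (q1, a, L) → [q1]□aaaaaaaaaaaaaaaaaaaaaaa□abbaaaa
Step 25: δ(q1, □) = (q3, a, L) → [q3]□aaaaaaaaaaaaaaaaaaaaaaaa□abbaaaa
Step 26: δ(q3, □) = (q1, a, L) → [q1]□aaaaaaaaaaaaaaaaaaaaaaaaa□abbaaaa
Step 27: δ(q1, □) = (q3, a, L) → [q3]□aaaaaaaaaaaaaaaaaaaaaaaaaa□abbaaaa

The machine has not reached a halting state after 27 steps.
The machine did not halt within the 27-step bound.

Answer: No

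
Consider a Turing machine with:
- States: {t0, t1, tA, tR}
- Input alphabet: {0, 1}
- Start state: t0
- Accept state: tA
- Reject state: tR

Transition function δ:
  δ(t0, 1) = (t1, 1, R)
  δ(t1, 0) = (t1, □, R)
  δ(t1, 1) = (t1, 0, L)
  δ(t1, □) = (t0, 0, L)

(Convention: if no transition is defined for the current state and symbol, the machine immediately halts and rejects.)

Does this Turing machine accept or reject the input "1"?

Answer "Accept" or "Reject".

Execution trace:
Initial: [t0]1
Step 1: δ(t0, 1) = (t1, 1, R) → 1[t1]□
Step 2: δ(t1, □) = (t0, 0, L) → [t0]10
Step 3: δ(t0, 1) = (t1, 1, R) → 1[t1]0
Step 4: δ(t1, 0) = (t1, □, R) → 1□[t1]□
Step 5: δ(t1, □) = (t0, 0, L) → 1[t0]□0

No transition is defined for δ(t0, □). By convention the machine halts and rejects.

Answer: Reject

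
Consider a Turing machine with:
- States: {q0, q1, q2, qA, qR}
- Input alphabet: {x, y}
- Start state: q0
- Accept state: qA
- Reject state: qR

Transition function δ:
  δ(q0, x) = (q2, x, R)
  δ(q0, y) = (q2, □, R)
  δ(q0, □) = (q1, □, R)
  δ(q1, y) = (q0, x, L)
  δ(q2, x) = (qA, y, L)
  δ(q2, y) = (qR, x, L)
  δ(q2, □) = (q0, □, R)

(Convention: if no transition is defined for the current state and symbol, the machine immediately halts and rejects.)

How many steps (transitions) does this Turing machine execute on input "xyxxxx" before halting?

Execution trace:
Initial: [q0]xyxxxx
Step 1: δ(q0, x) = (q2, x, R) → x[q2]yxxxx
Step 2: δ(q2, y) = (qR, x, L) → [qR]xxxxxx

The machine reaches the reject state qR and halts.

The machine executed 2 steps before halting.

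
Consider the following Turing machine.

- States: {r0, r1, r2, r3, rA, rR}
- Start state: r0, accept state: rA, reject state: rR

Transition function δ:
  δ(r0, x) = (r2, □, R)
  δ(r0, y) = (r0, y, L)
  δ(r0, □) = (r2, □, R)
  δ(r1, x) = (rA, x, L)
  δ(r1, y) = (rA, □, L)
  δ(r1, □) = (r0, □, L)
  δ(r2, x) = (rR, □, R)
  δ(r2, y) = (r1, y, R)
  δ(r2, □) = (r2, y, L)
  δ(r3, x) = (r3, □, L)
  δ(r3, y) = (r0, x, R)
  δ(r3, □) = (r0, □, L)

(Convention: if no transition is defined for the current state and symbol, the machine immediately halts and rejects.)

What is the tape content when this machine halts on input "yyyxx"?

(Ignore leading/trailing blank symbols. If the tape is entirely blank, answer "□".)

Execution trace:
Initial: [r0]yyyxx
Step 1: δ(r0, y) = (r0, y, L) → [r0]□yyyxx
Step 2: δ(r0, □) = (r2, □, R) → □[r2]yyyxx
Step 3: δ(r2, y) = (r1, y, R) → □y[r1]yyxx
Step 4: δ(r1, y) = (rA, □, L) → □[rA]y□yxx

The machine reaches the accept state rA and halts.

Final tape (ignoring leading/trailing blanks): y□yxx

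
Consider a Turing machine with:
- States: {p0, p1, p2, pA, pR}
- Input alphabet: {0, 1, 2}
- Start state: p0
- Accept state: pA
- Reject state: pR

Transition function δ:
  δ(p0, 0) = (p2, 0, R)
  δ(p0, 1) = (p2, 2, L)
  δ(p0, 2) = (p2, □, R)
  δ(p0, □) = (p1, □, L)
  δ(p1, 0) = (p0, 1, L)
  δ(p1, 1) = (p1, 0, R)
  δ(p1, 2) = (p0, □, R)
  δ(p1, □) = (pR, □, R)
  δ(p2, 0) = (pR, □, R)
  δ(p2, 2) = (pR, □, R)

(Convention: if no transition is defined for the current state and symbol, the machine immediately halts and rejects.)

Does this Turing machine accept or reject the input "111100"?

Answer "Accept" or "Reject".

Execution trace:
Initial: [p0]111100
Step 1: δ(p0, 1) = (p2, 2, L) → [p2]□211100

No transition is defined for δ(p2, □). By convention the machine halts and rejects.

Answer: Reject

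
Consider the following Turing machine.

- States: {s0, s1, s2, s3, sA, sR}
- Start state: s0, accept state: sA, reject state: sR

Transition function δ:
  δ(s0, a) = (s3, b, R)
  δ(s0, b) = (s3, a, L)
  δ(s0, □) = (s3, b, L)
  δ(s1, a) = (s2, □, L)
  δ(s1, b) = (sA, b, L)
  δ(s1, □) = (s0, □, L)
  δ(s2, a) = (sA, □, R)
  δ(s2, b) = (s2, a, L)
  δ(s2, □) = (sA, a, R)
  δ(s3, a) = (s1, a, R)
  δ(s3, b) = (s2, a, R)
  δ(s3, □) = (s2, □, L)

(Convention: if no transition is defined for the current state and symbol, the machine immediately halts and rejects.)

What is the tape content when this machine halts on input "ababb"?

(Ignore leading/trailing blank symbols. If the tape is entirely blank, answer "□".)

Execution trace:
Initial: [s0]ababb
Step 1: δ(s0, a) = (s3, b, R) → b[s3]babb
Step 2: δ(s3, b) = (s2, a, R) → ba[s2]abb
Step 3: δ(s2, a) = (sA, □, R) → ba□[sA]bb

The machine reaches the accept state sA and halts.

Final tape (ignoring leading/trailing blanks): ba□bb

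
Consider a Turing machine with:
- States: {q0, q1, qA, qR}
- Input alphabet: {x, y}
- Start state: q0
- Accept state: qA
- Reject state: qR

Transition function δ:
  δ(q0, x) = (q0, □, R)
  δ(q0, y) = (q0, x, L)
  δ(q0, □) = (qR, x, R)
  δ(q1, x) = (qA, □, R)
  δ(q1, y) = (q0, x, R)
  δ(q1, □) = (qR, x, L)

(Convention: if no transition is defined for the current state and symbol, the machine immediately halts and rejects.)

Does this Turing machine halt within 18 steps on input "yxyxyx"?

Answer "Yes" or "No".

Execution trace:
Initial: [q0]yxyxyx
Step 1: δ(q0, y) = (q0, x, L) → [q0]□xxyxyx
Step 2: δ(q0, □) = (qR, x, R) → x[qR]xxyxyx

The machine reaches the reject state qR and halts.
The machine halted after 2 steps (within the 18-step bound).

Answer: Yes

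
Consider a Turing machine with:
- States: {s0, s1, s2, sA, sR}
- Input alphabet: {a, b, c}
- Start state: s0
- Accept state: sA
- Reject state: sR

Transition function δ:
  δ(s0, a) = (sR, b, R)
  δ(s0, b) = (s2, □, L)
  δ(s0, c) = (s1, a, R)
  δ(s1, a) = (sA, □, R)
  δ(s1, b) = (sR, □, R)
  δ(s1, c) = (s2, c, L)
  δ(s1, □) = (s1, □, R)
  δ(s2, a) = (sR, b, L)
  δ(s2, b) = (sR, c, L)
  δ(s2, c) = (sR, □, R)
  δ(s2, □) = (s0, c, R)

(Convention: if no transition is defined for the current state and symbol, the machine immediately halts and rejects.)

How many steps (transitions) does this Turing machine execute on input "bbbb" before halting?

Execution trace:
Initial: [s0]bbbb
Step 1: δ(s0, b) = (s2, □, L) → [s2]□□bbb
Step 2: δ(s2, □) = (s0, c, R) → c[s0]□bbb

No transition is defined for δ(s0, □). By convention the machine halts and rejects.

The machine executed 2 steps before halting.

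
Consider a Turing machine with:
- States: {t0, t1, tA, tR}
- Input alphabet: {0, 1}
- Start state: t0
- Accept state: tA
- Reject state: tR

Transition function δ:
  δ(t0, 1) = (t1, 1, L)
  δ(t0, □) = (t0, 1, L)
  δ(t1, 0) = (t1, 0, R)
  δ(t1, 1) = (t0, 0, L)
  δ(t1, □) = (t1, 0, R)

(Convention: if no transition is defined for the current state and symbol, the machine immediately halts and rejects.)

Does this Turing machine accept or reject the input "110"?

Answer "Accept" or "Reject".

Execution trace:
Initial: [t0]110
Step 1: δ(t0, 1) = (t1, 1, L) → [t1]□110
Step 2: δ(t1, □) = (t1, 0, R) → 0[t1]110
Step 3: δ(t1, 1) = (t0, 0, L) → [t0]0010

No transition is defined for δ(t0, 0). By convention the machine halts and rejects.

Answer: Reject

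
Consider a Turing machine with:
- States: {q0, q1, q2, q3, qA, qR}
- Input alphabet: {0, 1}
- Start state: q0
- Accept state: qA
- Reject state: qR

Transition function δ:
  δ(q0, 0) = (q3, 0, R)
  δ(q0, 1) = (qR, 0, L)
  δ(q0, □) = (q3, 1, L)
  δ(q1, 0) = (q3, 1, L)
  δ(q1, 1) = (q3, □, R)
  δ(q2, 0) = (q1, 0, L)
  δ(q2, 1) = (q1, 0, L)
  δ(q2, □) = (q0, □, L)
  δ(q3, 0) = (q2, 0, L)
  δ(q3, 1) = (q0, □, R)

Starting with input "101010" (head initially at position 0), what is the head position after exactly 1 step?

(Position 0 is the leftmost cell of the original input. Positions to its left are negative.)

Execution trace (head position shown):
Step 0: [q0]101010  (head at position 0)
Step 1: move left → [qR]□001010  (head at position -1)

After 1 step, the head is at position -1.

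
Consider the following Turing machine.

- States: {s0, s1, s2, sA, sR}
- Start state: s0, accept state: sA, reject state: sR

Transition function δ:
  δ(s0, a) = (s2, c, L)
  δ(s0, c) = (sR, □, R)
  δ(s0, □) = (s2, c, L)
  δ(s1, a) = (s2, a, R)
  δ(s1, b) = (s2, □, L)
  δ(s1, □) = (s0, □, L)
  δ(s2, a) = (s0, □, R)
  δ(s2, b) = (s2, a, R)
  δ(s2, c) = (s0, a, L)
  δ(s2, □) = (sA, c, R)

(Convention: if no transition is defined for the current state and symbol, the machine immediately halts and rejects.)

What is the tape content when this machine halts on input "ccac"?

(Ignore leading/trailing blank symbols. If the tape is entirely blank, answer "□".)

Execution trace:
Initial: [s0]ccac
Step 1: δ(s0, c) = (sR, □, R) → □[sR]cac

The machine reaches the reject state sR and halts.

Final tape (ignoring leading/trailing blanks): cac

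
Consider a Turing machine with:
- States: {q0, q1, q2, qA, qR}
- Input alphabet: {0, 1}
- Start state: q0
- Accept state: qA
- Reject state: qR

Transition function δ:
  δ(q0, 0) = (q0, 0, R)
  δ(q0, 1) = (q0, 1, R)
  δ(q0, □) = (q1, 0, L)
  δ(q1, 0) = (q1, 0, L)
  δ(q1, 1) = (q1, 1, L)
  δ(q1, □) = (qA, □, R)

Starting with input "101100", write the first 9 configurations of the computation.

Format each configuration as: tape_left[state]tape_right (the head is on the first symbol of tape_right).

Transitions applied:
Step 1: δ(q0, 1) = (q0, 1, R)
Step 2: δ(q0, 0) = (q0, 0, R)
Step 3: δ(q0, 1) = (q0, 1, R)
Step 4: δ(q0, 1) = (q0, 1, R)
Step 5: δ(q0, 0) = (q0, 0, R)
Step 6: δ(q0, 0) = (q0, 0, R)
Step 7: δ(q0, □) = (q1, 0, L)
Step 8: δ(q1, 0) = (q1, 0, L)

The first 9 configurations are:
[q0]101100 ⊢ 1[q0]01100 ⊢ 10[q0]1100 ⊢ 101[q0]100 ⊢ 1011[q0]00 ⊢ 10110[q0]0 ⊢ 101100[q0]□ ⊢ 10110[q1]00 ⊢ 1011[q1]000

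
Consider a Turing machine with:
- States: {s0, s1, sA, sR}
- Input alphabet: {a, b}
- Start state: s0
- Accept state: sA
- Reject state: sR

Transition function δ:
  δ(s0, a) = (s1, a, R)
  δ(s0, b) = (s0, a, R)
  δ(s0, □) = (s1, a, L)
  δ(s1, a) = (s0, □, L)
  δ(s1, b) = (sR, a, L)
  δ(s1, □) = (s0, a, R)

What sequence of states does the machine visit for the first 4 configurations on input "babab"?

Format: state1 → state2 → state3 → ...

Execution trace:
Initial: [s0]babab
Step 1: δ(s0, b) = (s0, a, R) → a[s0]abab
Step 2: δ(s0, a) = (s1, a, R) → aa[s1]bab
Step 3: δ(s1, b) = (sR, a, L) → a[sR]aaab

The machine reaches the reject state sR and halts.

State sequence: s0 → s0 → s1 → sR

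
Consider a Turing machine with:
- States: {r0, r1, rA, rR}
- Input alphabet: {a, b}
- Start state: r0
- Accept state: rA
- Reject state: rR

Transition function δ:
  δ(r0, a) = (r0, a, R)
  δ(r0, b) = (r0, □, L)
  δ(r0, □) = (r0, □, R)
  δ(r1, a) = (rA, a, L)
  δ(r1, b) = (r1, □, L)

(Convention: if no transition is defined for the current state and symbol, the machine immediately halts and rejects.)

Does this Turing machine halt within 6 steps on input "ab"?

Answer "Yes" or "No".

Execution trace:
Initial: [r0]ab
Step 1: δ(r0, a) = (r0, a, R) → a[r0]b
Step 2: δ(r0, b) = (r0, □, L) → [r0]a□
Step 3: δ(r0, a) = (r0, a, R) → a[r0]□
Step 4: δ(r0, □) = (r0, □, R) → a□[r0]□
Step 5: δ(r0, □) = (r0, □, R) → a□□[r0]□
Step 6: δ(r0, □) = (r0, □, R) → a□□□[r0]□

The machine has not reached a halting state after 6 steps.
The machine did not halt within the 6-step bound.

Answer: No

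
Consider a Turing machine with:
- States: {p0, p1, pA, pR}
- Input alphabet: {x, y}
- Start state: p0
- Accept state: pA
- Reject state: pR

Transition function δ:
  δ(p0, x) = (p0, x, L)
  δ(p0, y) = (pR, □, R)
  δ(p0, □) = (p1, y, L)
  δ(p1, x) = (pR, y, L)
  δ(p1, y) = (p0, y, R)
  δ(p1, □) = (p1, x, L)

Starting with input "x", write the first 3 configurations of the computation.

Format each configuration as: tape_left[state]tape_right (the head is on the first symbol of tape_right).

Transitions applied:
Step 1: δ(p0, x) = (p0, x, L)
Step 2: δ(p0, □) = (p1, y, L)

The first 3 configurations are:
[p0]x ⊢ [p0]□x ⊢ [p1]□yx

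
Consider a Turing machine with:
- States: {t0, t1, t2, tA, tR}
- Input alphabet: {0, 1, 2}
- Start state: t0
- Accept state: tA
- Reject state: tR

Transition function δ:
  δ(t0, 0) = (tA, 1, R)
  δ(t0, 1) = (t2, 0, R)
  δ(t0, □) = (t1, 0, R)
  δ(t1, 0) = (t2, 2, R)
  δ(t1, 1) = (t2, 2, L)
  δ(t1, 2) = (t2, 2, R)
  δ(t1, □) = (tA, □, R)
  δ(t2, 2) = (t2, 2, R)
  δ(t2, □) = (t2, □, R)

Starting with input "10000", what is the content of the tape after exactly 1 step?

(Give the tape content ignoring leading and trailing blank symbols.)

Execution trace:
Initial: [t0]10000
Step 1: δ(t0, 1) = (t2, 0, R) → 0[t2]0000

No transition is defined for δ(t2, 0). By convention the machine halts and rejects.

After 1 step, the tape (ignoring leading/trailing blanks) is: 00000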